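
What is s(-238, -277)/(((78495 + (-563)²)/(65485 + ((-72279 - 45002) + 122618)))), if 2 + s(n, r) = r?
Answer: -9879669/197732 ≈ -49.965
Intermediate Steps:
s(n, r) = -2 + r
s(-238, -277)/(((78495 + (-563)²)/(65485 + ((-72279 - 45002) + 122618)))) = (-2 - 277)/(((78495 + (-563)²)/(65485 + ((-72279 - 45002) + 122618)))) = -279*(65485 + (-117281 + 122618))/(78495 + 316969) = -279/(395464/(65485 + 5337)) = -279/(395464/70822) = -279/(395464*(1/70822)) = -279/197732/35411 = -279*35411/197732 = -9879669/197732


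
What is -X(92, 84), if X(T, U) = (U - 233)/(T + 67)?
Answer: 149/159 ≈ 0.93711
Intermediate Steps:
X(T, U) = (-233 + U)/(67 + T)
-X(92, 84) = -(-233 + 84)/(67 + 92) = -(-149)/159 = -1*(-149/159) = 149/159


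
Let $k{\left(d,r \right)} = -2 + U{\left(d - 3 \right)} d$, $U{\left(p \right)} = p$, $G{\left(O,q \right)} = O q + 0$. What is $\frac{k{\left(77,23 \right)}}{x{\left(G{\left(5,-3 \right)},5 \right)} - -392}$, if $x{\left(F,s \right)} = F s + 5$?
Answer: $\frac{2848}{161} \approx 17.689$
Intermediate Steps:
$G{\left(O,q \right)} = O q$
$x{\left(F,s \right)} = 5 + F s$
$k{\left(d,r \right)} = -2 + d \left(-3 + d\right)$ ($k{\left(d,r \right)} = -2 + \left(d - 3\right) d = -2 + \left(-3 + d\right) d = -2 + d \left(-3 + d\right)$)
$\frac{k{\left(77,23 \right)}}{x{\left(G{\left(5,-3 \right)},5 \right)} - -392} = \frac{-2 + 77 \left(-3 + 77\right)}{\left(5 + 5 \left(-3\right) 5\right) - -392} = \frac{-2 + 77 \cdot 74}{\left(5 - 75\right) + 392} = \frac{-2 + 5698}{\left(5 - 75\right) + 392} = \frac{5696}{-70 + 392} = \frac{5696}{322} = 5696 \cdot \frac{1}{322} = \frac{2848}{161}$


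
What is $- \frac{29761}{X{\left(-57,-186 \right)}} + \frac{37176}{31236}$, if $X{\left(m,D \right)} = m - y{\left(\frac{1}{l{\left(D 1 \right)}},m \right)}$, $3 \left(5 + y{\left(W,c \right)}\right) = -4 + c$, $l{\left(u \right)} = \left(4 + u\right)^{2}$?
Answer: $\frac{12247261}{13015} \approx 941.01$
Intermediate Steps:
$y{\left(W,c \right)} = - \frac{19}{3} + \frac{c}{3}$ ($y{\left(W,c \right)} = -5 + \frac{-4 + c}{3} = -5 + \left(- \frac{4}{3} + \frac{c}{3}\right) = - \frac{19}{3} + \frac{c}{3}$)
$X{\left(m,D \right)} = \frac{19}{3} + \frac{2 m}{3}$ ($X{\left(m,D \right)} = m - \left(- \frac{19}{3} + \frac{m}{3}\right) = \frac{19}{3} + \frac{2 m}{3}$)
$- \frac{29761}{X{\left(-57,-186 \right)}} + \frac{37176}{31236} = - \frac{29761}{\frac{19}{3} + \frac{2}{3} \left(-57\right)} + \frac{37176}{31236} = - \frac{29761}{\frac{19}{3} - 38} + 37176 \cdot \frac{1}{31236} = - \frac{29761}{- \frac{95}{3}} + \frac{3098}{2603} = \left(-29761\right) \left(- \frac{3}{95}\right) + \frac{3098}{2603} = \frac{89283}{95} + \frac{3098}{2603} = \frac{12247261}{13015}$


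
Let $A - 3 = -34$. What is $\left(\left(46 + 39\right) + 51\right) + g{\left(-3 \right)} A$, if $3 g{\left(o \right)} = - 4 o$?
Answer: $12$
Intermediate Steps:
$g{\left(o \right)} = - \frac{4 o}{3}$ ($g{\left(o \right)} = \frac{\left(-4\right) o}{3} = - \frac{4 o}{3}$)
$A = -31$ ($A = 3 - 34 = -31$)
$\left(\left(46 + 39\right) + 51\right) + g{\left(-3 \right)} A = \left(\left(46 + 39\right) + 51\right) + \left(- \frac{4}{3}\right) \left(-3\right) \left(-31\right) = \left(85 + 51\right) + 4 \left(-31\right) = 136 - 124 = 12$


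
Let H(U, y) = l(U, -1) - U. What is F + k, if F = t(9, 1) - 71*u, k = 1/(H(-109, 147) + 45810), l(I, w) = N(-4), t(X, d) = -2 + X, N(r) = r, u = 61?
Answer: -198536459/45915 ≈ -4324.0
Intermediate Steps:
l(I, w) = -4
H(U, y) = -4 - U
k = 1/45915 (k = 1/((-4 - 1*(-109)) + 45810) = 1/((-4 + 109) + 45810) = 1/(105 + 45810) = 1/45915 ≈ 2.1779e-5)
F = -4324 (F = (-2 + 9) - 71*61 = 7 - 4331 = -4324)
F + k = -4324 + 1/45915 = -198536459/45915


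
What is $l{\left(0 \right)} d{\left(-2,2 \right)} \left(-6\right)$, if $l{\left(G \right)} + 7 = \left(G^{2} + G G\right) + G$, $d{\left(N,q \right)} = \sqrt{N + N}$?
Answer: $84 i \approx 84.0 i$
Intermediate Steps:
$d{\left(N,q \right)} = \sqrt{2} \sqrt{N}$ ($d{\left(N,q \right)} = \sqrt{2 N} = \sqrt{2} \sqrt{N}$)
$l{\left(G \right)} = -7 + G + 2 G^{2}$ ($l{\left(G \right)} = -7 + \left(\left(G^{2} + G G\right) + G\right) = -7 + \left(\left(G^{2} + G^{2}\right) + G\right) = -7 + \left(2 G^{2} + G\right) = -7 + \left(G + 2 G^{2}\right) = -7 + G + 2 G^{2}$)
$l{\left(0 \right)} d{\left(-2,2 \right)} \left(-6\right) = \left(-7 + 0 + 2 \cdot 0^{2}\right) \sqrt{2} \sqrt{-2} \left(-6\right) = \left(-7 + 0 + 2 \cdot 0\right) \sqrt{2} i \sqrt{2} \left(-6\right) = \left(-7 + 0 + 0\right) 2 i \left(-6\right) = - 7 \cdot 2 i \left(-6\right) = - 14 i \left(-6\right) = 84 i$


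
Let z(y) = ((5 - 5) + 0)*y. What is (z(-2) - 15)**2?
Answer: 225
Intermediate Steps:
z(y) = 0 (z(y) = (0 + 0)*y = 0*y = 0)
(z(-2) - 15)**2 = (0 - 15)**2 = (-15)**2 = 225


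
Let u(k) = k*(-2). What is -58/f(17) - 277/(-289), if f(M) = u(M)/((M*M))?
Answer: 142754/289 ≈ 493.96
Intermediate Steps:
u(k) = -2*k
f(M) = -2/M (f(M) = (-2*M)/((M*M)) = (-2*M)/(M**2) = (-2*M)/M**2 = -2/M)
-58/f(17) - 277/(-289) = -58/((-2/17)) - 277/(-289) = -58/((-2*1/17)) - 277*(-1/289) = -58/(-2/17) + 277/289 = -58*(-17/2) + 277/289 = 493 + 277/289 = 142754/289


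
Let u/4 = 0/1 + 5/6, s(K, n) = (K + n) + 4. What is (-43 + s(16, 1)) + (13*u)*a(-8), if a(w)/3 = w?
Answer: -1062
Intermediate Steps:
a(w) = 3*w
s(K, n) = 4 + K + n
u = 10/3 (u = 4*(0/1 + 5/6) = 4*(0*1 + 5*(1/6)) = 4*(0 + 5/6) = 4*(5/6) = 10/3 ≈ 3.3333)
(-43 + s(16, 1)) + (13*u)*a(-8) = (-43 + (4 + 16 + 1)) + (13*(10/3))*(3*(-8)) = (-43 + 21) + (130/3)*(-24) = -22 - 1040 = -1062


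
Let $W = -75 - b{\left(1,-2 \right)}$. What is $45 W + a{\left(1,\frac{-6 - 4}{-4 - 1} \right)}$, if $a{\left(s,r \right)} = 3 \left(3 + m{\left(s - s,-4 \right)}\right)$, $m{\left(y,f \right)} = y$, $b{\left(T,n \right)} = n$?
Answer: $-3276$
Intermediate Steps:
$a{\left(s,r \right)} = 9$ ($a{\left(s,r \right)} = 3 \left(3 + \left(s - s\right)\right) = 3 \left(3 + 0\right) = 3 \cdot 3 = 9$)
$W = -73$ ($W = -75 - -2 = -75 + 2 = -73$)
$45 W + a{\left(1,\frac{-6 - 4}{-4 - 1} \right)} = 45 \left(-73\right) + 9 = -3285 + 9 = -3276$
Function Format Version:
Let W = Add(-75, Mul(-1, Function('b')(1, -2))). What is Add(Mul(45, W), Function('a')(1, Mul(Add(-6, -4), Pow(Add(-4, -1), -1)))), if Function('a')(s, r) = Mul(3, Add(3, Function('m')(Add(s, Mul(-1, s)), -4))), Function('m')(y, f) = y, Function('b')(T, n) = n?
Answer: -3276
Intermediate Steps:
Function('a')(s, r) = 9 (Function('a')(s, r) = Mul(3, Add(3, Add(s, Mul(-1, s)))) = Mul(3, Add(3, 0)) = Mul(3, 3) = 9)
W = -73 (W = Add(-75, Mul(-1, -2)) = Add(-75, 2) = -73)
Add(Mul(45, W), Function('a')(1, Mul(Add(-6, -4), Pow(Add(-4, -1), -1)))) = Add(Mul(45, -73), 9) = Add(-3285, 9) = -3276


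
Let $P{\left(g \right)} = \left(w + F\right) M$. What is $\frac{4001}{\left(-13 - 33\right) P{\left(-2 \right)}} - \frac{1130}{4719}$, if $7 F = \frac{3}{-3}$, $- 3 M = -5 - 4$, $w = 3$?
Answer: $- \frac{15031537}{1447160} \approx -10.387$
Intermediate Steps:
$M = 3$ ($M = - \frac{-5 - 4}{3} = \left(- \frac{1}{3}\right) \left(-9\right) = 3$)
$F = - \frac{1}{7}$ ($F = \frac{3 \frac{1}{-3}}{7} = \frac{3 \left(- \frac{1}{3}\right)}{7} = \frac{1}{7} \left(-1\right) = - \frac{1}{7} \approx -0.14286$)
$P{\left(g \right)} = \frac{60}{7}$ ($P{\left(g \right)} = \left(3 - \frac{1}{7}\right) 3 = \frac{20}{7} \cdot 3 = \frac{60}{7}$)
$\frac{4001}{\left(-13 - 33\right) P{\left(-2 \right)}} - \frac{1130}{4719} = \frac{4001}{\left(-13 - 33\right) \frac{60}{7}} - \frac{1130}{4719} = \frac{4001}{\left(-46\right) \frac{60}{7}} - \frac{1130}{4719} = \frac{4001}{- \frac{2760}{7}} - \frac{1130}{4719} = 4001 \left(- \frac{7}{2760}\right) - \frac{1130}{4719} = - \frac{28007}{2760} - \frac{1130}{4719} = - \frac{15031537}{1447160}$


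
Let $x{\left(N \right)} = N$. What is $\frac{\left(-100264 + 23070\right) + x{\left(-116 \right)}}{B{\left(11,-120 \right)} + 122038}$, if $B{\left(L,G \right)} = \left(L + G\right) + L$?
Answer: $- \frac{7731}{12194} \approx -0.634$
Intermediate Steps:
$B{\left(L,G \right)} = G + 2 L$ ($B{\left(L,G \right)} = \left(G + L\right) + L = G + 2 L$)
$\frac{\left(-100264 + 23070\right) + x{\left(-116 \right)}}{B{\left(11,-120 \right)} + 122038} = \frac{\left(-100264 + 23070\right) - 116}{\left(-120 + 2 \cdot 11\right) + 122038} = \frac{-77194 - 116}{\left(-120 + 22\right) + 122038} = - \frac{77310}{-98 + 122038} = - \frac{77310}{121940} = \left(-77310\right) \frac{1}{121940} = - \frac{7731}{12194}$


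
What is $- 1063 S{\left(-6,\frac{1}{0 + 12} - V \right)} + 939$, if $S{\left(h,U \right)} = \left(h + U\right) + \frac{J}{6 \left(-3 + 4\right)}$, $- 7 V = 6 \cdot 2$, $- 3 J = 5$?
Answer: $\frac{1436755}{252} \approx 5701.4$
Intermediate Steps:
$J = - \frac{5}{3}$ ($J = \left(- \frac{1}{3}\right) 5 = - \frac{5}{3} \approx -1.6667$)
$V = - \frac{12}{7}$ ($V = - \frac{6 \cdot 2}{7} = \left(- \frac{1}{7}\right) 12 = - \frac{12}{7} \approx -1.7143$)
$S{\left(h,U \right)} = - \frac{5}{18} + U + h$ ($S{\left(h,U \right)} = \left(h + U\right) - \frac{5}{3 \cdot 6 \left(-3 + 4\right)} = \left(U + h\right) - \frac{5}{3 \cdot 6 \cdot 1} = \left(U + h\right) - \frac{5}{3 \cdot 6} = \left(U + h\right) - \frac{5}{18} = - \frac{5}{18} + U + h$)
$- 1063 S{\left(-6,\frac{1}{0 + 12} - V \right)} + 939 = - 1063 \left(- \frac{5}{18} + \left(\frac{1}{0 + 12} - - \frac{12}{7}\right) - 6\right) + 939 = - 1063 \left(- \frac{5}{18} + \left(\frac{1}{12} + \frac{12}{7}\right) - 6\right) + 939 = - 1063 \left(- \frac{5}{18} + \frac{151}{84} - 6\right) + 939 = \left(-1063\right) \left(- \frac{1129}{252}\right) + 939 = \frac{1200127}{252} + 939 = \frac{1436755}{252}$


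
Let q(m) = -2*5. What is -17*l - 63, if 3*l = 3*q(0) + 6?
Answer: 73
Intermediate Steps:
q(m) = -10
l = -8 (l = (3*(-10) + 6)/3 = (-30 + 6)/3 = (1/3)*(-24) = -8)
-17*l - 63 = -17*(-8) - 63 = 136 - 63 = 73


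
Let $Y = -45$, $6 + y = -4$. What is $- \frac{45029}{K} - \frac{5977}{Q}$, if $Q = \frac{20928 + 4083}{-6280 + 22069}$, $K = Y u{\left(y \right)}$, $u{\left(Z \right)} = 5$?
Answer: $- \frac{2234135734}{625275} \approx -3573.0$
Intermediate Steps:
$y = -10$ ($y = -6 - 4 = -10$)
$K = -225$ ($K = \left(-45\right) 5 = -225$)
$Q = \frac{8337}{5263}$ ($Q = \frac{25011}{15789} = 25011 \cdot \frac{1}{15789} = \frac{8337}{5263} \approx 1.5841$)
$- \frac{45029}{K} - \frac{5977}{Q} = - \frac{45029}{-225} - \frac{5977}{\frac{8337}{5263}} = \left(-45029\right) \left(- \frac{1}{225}\right) - \frac{31456951}{8337} = \frac{45029}{225} - \frac{31456951}{8337} = - \frac{2234135734}{625275}$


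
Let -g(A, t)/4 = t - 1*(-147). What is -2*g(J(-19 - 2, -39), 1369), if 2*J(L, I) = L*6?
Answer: 12128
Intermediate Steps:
J(L, I) = 3*L (J(L, I) = (L*6)/2 = (6*L)/2 = 3*L)
g(A, t) = -588 - 4*t (g(A, t) = -4*(t - 1*(-147)) = -4*(t + 147) = -4*(147 + t) = -588 - 4*t)
-2*g(J(-19 - 2, -39), 1369) = -2*(-588 - 4*1369) = -2*(-588 - 5476) = -2*(-6064) = 12128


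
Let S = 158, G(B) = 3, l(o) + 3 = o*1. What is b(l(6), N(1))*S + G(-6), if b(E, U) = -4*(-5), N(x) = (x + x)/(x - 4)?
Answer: 3163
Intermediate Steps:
l(o) = -3 + o (l(o) = -3 + o*1 = -3 + o)
N(x) = 2*x/(-4 + x) (N(x) = (2*x)/(-4 + x) = 2*x/(-4 + x))
b(E, U) = 20
b(l(6), N(1))*S + G(-6) = 20*158 + 3 = 3160 + 3 = 3163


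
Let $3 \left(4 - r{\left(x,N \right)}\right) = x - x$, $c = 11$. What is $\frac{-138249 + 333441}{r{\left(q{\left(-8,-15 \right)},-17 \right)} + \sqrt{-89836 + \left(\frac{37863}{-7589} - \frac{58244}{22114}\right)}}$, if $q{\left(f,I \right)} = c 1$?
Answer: $\frac{65515471028064}{7540262315245} - \frac{195192 i \sqrt{632602613271496481121}}{7540262315245} \approx 8.6888 - 651.09 i$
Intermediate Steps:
$q{\left(f,I \right)} = 11$ ($q{\left(f,I \right)} = 11 \cdot 1 = 11$)
$r{\left(x,N \right)} = 4$ ($r{\left(x,N \right)} = 4 - \frac{x - x}{3} = 4 - 0 = 4 + 0 = 4$)
$\frac{-138249 + 333441}{r{\left(q{\left(-8,-15 \right)},-17 \right)} + \sqrt{-89836 + \left(\frac{37863}{-7589} - \frac{58244}{22114}\right)}} = \frac{-138249 + 333441}{4 + \sqrt{-89836 + \left(\frac{37863}{-7589} - \frac{58244}{22114}\right)}} = \frac{195192}{4 + \sqrt{-89836 + \left(37863 \left(- \frac{1}{7589}\right) - \frac{29122}{11057}\right)}} = \frac{195192}{4 + \sqrt{-89836 - \frac{639658049}{83911573}}} = \frac{195192}{4 + \sqrt{- \frac{7538919730077}{83911573}}} = \frac{195192}{4 + \frac{i \sqrt{632602613271496481121}}{83911573}}$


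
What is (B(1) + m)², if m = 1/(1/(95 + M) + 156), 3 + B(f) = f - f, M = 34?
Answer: 3629580516/405015625 ≈ 8.9616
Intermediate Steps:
B(f) = -3 (B(f) = -3 + (f - f) = -3 + 0 = -3)
m = 129/20125 (m = 1/(1/(95 + 34) + 156) = 1/(1/129 + 156) = 1/(20125/129) = 129/20125 ≈ 0.0064099)
(B(1) + m)² = (-3 + 129/20125)² = (-60246/20125)² = 3629580516/405015625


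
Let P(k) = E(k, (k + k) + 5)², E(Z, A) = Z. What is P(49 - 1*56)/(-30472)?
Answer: -49/30472 ≈ -0.0016080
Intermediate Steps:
P(k) = k²
P(49 - 1*56)/(-30472) = (49 - 1*56)²/(-30472) = (49 - 56)²*(-1/30472) = (-7)²*(-1/30472) = 49*(-1/30472) = -49/30472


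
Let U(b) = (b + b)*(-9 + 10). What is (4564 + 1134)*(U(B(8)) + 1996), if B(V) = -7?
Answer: 11293436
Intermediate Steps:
U(b) = 2*b (U(b) = (2*b)*1 = 2*b)
(4564 + 1134)*(U(B(8)) + 1996) = (4564 + 1134)*(2*(-7) + 1996) = 5698*(-14 + 1996) = 5698*1982 = 11293436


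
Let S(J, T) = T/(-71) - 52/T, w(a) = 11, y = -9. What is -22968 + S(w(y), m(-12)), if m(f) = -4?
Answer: -1629801/71 ≈ -22955.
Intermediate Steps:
S(J, T) = -52/T - T/71 (S(J, T) = T*(-1/71) - 52/T = -T/71 - 52/T = -52/T - T/71)
-22968 + S(w(y), m(-12)) = -22968 + (-52/(-4) - 1/71*(-4)) = -22968 + (-52*(-¼) + 4/71) = -22968 + (13 + 4/71) = -22968 + 927/71 = -1629801/71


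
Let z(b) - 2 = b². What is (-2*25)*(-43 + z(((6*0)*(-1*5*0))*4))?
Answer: 2050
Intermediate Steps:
z(b) = 2 + b²
(-2*25)*(-43 + z(((6*0)*(-1*5*0))*4)) = (-2*25)*(-43 + (2 + (((6*0)*(-1*5*0))*4)²)) = -50*(-43 + (2 + ((0*(-5*0))*4)²)) = -50*(-43 + (2 + ((0*0)*4)²)) = -50*(-43 + (2 + (0*4)²)) = -50*(-43 + (2 + 0²)) = -50*(-43 + (2 + 0)) = -50*(-43 + 2) = -50*(-41) = 2050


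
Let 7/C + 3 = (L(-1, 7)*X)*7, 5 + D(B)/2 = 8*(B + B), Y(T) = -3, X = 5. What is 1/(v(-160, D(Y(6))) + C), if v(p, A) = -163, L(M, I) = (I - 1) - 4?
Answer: -67/10914 ≈ -0.0061389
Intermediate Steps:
L(M, I) = -5 + I (L(M, I) = (-1 + I) - 4 = -5 + I)
D(B) = -10 + 32*B (D(B) = -10 + 2*(8*(B + B)) = -10 + 2*(8*(2*B)) = -10 + 2*(16*B) = -10 + 32*B)
C = 7/67 (C = 7/(-3 + ((-5 + 7)*5)*7) = 7/(-3 + (2*5)*7) = 7/(-3 + 10*7) = 7/(-3 + 70) = 7/67 ≈ 0.10448)
1/(v(-160, D(Y(6))) + C) = 1/(-163 + 7/67) = 1/(-10914/67) = -67/10914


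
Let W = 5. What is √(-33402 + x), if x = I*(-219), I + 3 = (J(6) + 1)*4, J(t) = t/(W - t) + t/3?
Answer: I*√30117 ≈ 173.54*I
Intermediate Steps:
J(t) = t/3 + t/(5 - t) (J(t) = t/(5 - t) + t/3 = t/3 + t/(5 - t))
I = -15 (I = -3 + ((⅓)*6*(-8 + 6)/(-5 + 6) + 1)*4 = -3 + ((⅓)*6*(-2)/1 + 1)*4 = -3 + ((⅓)*6*1*(-2) + 1)*4 = -3 + (-4 + 1)*4 = -3 - 3*4 = -3 - 12 = -15)
x = 3285 (x = -15*(-219) = 3285)
√(-33402 + x) = √(-33402 + 3285) = √(-30117) = I*√30117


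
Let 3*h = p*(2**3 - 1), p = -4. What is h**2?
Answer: 784/9 ≈ 87.111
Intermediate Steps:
h = -28/3 (h = (-4*(2**3 - 1))/3 = (-4*(8 - 1))/3 = (-4*7)/3 = (1/3)*(-28) = -28/3 ≈ -9.3333)
h**2 = (-28/3)**2 = 784/9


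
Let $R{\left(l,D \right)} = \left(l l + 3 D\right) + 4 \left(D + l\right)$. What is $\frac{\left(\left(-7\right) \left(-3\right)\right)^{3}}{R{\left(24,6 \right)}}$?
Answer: $\frac{441}{34} \approx 12.971$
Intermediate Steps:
$R{\left(l,D \right)} = l^{2} + 4 l + 7 D$ ($R{\left(l,D \right)} = \left(l^{2} + 3 D\right) + \left(4 D + 4 l\right) = l^{2} + 4 l + 7 D$)
$\frac{\left(\left(-7\right) \left(-3\right)\right)^{3}}{R{\left(24,6 \right)}} = \frac{\left(\left(-7\right) \left(-3\right)\right)^{3}}{24^{2} + 4 \cdot 24 + 7 \cdot 6} = \frac{21^{3}}{576 + 96 + 42} = \frac{9261}{714} = 9261 \cdot \frac{1}{714} = \frac{441}{34}$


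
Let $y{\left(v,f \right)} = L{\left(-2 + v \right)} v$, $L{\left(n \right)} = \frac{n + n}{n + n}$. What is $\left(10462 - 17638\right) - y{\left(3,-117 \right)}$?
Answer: $-7179$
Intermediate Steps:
$L{\left(n \right)} = 1$ ($L{\left(n \right)} = \frac{2 n}{2 n} = 2 n \frac{1}{2 n} = 1$)
$y{\left(v,f \right)} = v$ ($y{\left(v,f \right)} = 1 v = v$)
$\left(10462 - 17638\right) - y{\left(3,-117 \right)} = \left(10462 - 17638\right) - 3 = -7176 - 3 = -7179$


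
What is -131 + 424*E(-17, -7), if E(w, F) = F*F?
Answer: 20645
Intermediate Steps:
E(w, F) = F²
-131 + 424*E(-17, -7) = -131 + 424*(-7)² = -131 + 424*49 = -131 + 20776 = 20645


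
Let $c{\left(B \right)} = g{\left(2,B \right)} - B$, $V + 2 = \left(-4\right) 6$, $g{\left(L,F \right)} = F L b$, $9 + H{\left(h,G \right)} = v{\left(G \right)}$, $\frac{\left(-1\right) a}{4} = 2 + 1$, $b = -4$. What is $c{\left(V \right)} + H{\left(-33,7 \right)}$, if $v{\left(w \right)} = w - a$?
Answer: $244$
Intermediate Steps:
$a = -12$ ($a = - 4 \left(2 + 1\right) = \left(-4\right) 3 = -12$)
$v{\left(w \right)} = 12 + w$ ($v{\left(w \right)} = w - -12 = w + 12 = 12 + w$)
$H{\left(h,G \right)} = 3 + G$ ($H{\left(h,G \right)} = -9 + \left(12 + G\right) = 3 + G$)
$g{\left(L,F \right)} = - 4 F L$ ($g{\left(L,F \right)} = F L \left(-4\right) = - 4 F L$)
$V = -26$ ($V = -2 - 24 = -26$)
$c{\left(B \right)} = - 9 B$ ($c{\left(B \right)} = \left(-4\right) B 2 - B = - 8 B - B = - 9 B$)
$c{\left(V \right)} + H{\left(-33,7 \right)} = \left(-9\right) \left(-26\right) + \left(3 + 7\right) = 234 + 10 = 244$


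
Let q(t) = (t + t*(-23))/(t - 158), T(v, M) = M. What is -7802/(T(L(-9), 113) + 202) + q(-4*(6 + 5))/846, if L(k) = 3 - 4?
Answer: -12348188/498435 ≈ -24.774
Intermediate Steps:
L(k) = -1
q(t) = -22*t/(-158 + t) (q(t) = (t - 23*t)/(-158 + t) = (-22*t)/(-158 + t) = -22*t/(-158 + t))
-7802/(T(L(-9), 113) + 202) + q(-4*(6 + 5))/846 = -7802/(113 + 202) - 22*(-4*(6 + 5))/(-158 - 4*(6 + 5))/846 = -7802/315 - 22*(-4*11)/(-158 - 4*11)*(1/846) = -7802*1/315 - 22*(-44)/(-158 - 44)*(1/846) = -7802/315 - 22*(-44)/(-202)*(1/846) = -7802/315 - 22*(-44)*(-1/202)*(1/846) = -7802/315 - 484/101*1/846 = -7802/315 - 242/42723 = -12348188/498435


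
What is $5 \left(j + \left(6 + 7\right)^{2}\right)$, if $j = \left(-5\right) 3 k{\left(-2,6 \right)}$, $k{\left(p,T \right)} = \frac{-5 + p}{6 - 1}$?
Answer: $950$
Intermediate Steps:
$k{\left(p,T \right)} = -1 + \frac{p}{5}$ ($k{\left(p,T \right)} = \frac{-5 + p}{5} = \left(-5 + p\right) \frac{1}{5} = -1 + \frac{p}{5}$)
$j = 21$ ($j = \left(-5\right) 3 \left(-1 + \frac{1}{5} \left(-2\right)\right) = - 15 \left(-1 - \frac{2}{5}\right) = \left(-15\right) \left(- \frac{7}{5}\right) = 21$)
$5 \left(j + \left(6 + 7\right)^{2}\right) = 5 \left(21 + \left(6 + 7\right)^{2}\right) = 5 \left(21 + 13^{2}\right) = 5 \left(21 + 169\right) = 5 \cdot 190 = 950$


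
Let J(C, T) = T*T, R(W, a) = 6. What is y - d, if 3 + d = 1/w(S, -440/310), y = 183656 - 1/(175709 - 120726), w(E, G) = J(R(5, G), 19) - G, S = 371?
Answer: 113452407908587/617734005 ≈ 1.8366e+5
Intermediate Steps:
J(C, T) = T²
w(E, G) = 361 - G (w(E, G) = 19² - G = 361 - G)
y = 10097957847/54983 (y = 183656 - 1/54983 = 10097957847/54983 ≈ 1.8366e+5)
d = -33674/11235 (d = -3 + 1/(361 - (-440)/310) = -3 + 1/(361 - 1*(-44/31)) = -3 + 1/(361 + 44/31) = -3 + 1/(11235/31) = -3 + 31/11235 = -33674/11235 ≈ -2.9972)
y - d = 10097957847/54983 - 1*(-33674/11235) = 10097957847/54983 + 33674/11235 = 113452407908587/617734005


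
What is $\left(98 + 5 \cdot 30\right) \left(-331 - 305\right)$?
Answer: $-157728$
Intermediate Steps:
$\left(98 + 5 \cdot 30\right) \left(-331 - 305\right) = \left(98 + 150\right) \left(-636\right) = 248 \left(-636\right) = -157728$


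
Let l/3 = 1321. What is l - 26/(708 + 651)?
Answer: 5385691/1359 ≈ 3963.0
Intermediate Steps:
l = 3963 (l = 3*1321 = 3963)
l - 26/(708 + 651) = 3963 - 26/(708 + 651) = 3963 - 26/1359 = 5385691/1359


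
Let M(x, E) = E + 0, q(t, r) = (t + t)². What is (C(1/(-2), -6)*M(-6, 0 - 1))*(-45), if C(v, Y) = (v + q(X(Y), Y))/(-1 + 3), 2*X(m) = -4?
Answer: 1395/4 ≈ 348.75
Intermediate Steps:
X(m) = -2 (X(m) = (½)*(-4) = -2)
q(t, r) = 4*t² (q(t, r) = (2*t)² = 4*t²)
C(v, Y) = 8 + v/2 (C(v, Y) = (v + 4*(-2)²)/(-1 + 3) = (v + 4*4)/2 = (v + 16)*(½) = (16 + v)*(½) = 8 + v/2)
M(x, E) = E
(C(1/(-2), -6)*M(-6, 0 - 1))*(-45) = ((8 + (½)/(-2))*(0 - 1))*(-45) = ((8 + (½)*(-½))*(-1))*(-45) = ((8 - ¼)*(-1))*(-45) = ((31/4)*(-1))*(-45) = -31/4*(-45) = 1395/4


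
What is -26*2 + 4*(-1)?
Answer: -56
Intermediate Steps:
-26*2 + 4*(-1) = -52 - 4 = -56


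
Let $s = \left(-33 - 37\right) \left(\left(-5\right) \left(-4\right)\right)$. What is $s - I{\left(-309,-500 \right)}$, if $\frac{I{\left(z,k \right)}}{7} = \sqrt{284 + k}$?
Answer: $-1400 - 42 i \sqrt{6} \approx -1400.0 - 102.88 i$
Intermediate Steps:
$I{\left(z,k \right)} = 7 \sqrt{284 + k}$
$s = -1400$ ($s = \left(-70\right) 20 = -1400$)
$s - I{\left(-309,-500 \right)} = -1400 - 7 \sqrt{284 - 500} = -1400 - 7 \sqrt{-216} = -1400 - 7 \cdot 6 i \sqrt{6} = -1400 - 42 i \sqrt{6}$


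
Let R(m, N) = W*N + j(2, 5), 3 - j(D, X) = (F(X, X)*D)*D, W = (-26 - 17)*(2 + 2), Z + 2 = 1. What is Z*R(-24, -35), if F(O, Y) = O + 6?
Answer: -5979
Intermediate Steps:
Z = -1 (Z = -2 + 1 = -1)
F(O, Y) = 6 + O
W = -172 (W = -43*4 = -172)
j(D, X) = 3 - D²*(6 + X) (j(D, X) = 3 - (6 + X)*D*D = 3 - D*(6 + X)*D = 3 - D²*(6 + X))
R(m, N) = -41 - 172*N (R(m, N) = -172*N + (3 - 1*2²*(6 + 5)) = -172*N + (3 - 1*4*11) = -172*N + (3 - 44) = -172*N - 41 = -41 - 172*N)
Z*R(-24, -35) = -(-41 - 172*(-35)) = -(-41 + 6020) = -1*5979 = -5979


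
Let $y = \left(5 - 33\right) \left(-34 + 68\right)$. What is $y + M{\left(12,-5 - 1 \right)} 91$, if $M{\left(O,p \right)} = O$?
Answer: $140$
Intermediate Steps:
$y = -952$ ($y = \left(-28\right) 34 = -952$)
$y + M{\left(12,-5 - 1 \right)} 91 = -952 + 12 \cdot 91 = -952 + 1092 = 140$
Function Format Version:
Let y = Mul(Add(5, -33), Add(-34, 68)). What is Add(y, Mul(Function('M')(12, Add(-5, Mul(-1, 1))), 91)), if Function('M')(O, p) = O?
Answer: 140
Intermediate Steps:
y = -952 (y = Mul(-28, 34) = -952)
Add(y, Mul(Function('M')(12, Add(-5, Mul(-1, 1))), 91)) = Add(-952, Mul(12, 91)) = Add(-952, 1092) = 140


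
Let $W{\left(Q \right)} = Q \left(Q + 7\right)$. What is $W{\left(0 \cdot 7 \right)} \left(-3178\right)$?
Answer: $0$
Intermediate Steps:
$W{\left(Q \right)} = Q \left(7 + Q\right)$
$W{\left(0 \cdot 7 \right)} \left(-3178\right) = 0 \cdot 7 \left(7 + 0 \cdot 7\right) \left(-3178\right) = 0 \left(7 + 0\right) \left(-3178\right) = 0 \cdot 7 \left(-3178\right) = 0 \left(-3178\right) = 0$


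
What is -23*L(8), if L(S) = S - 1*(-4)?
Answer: -276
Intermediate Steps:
L(S) = 4 + S (L(S) = S + 4 = 4 + S)
-23*L(8) = -23*(4 + 8) = -23*12 = -276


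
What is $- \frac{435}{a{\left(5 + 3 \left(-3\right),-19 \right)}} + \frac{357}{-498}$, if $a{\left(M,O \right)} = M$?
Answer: $\frac{35867}{332} \approx 108.03$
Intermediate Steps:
$- \frac{435}{a{\left(5 + 3 \left(-3\right),-19 \right)}} + \frac{357}{-498} = - \frac{435}{5 + 3 \left(-3\right)} + \frac{357}{-498} = - \frac{435}{5 - 9} + 357 \left(- \frac{1}{498}\right) = - \frac{435}{-4} - \frac{119}{166} = \left(-435\right) \left(- \frac{1}{4}\right) - \frac{119}{166} = \frac{435}{4} - \frac{119}{166} = \frac{35867}{332}$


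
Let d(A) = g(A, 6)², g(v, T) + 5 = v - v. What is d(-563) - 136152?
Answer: -136127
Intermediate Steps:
g(v, T) = -5 (g(v, T) = -5 + (v - v) = -5 + 0 = -5)
d(A) = 25 (d(A) = (-5)² = 25)
d(-563) - 136152 = 25 - 136152 = -136127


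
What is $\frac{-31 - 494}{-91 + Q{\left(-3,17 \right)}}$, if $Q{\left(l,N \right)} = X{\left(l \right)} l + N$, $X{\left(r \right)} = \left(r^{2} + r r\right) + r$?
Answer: $\frac{75}{17} \approx 4.4118$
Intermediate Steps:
$X{\left(r \right)} = r + 2 r^{2}$ ($X{\left(r \right)} = \left(r^{2} + r^{2}\right) + r = 2 r^{2} + r = r + 2 r^{2}$)
$Q{\left(l,N \right)} = N + l^{2} \left(1 + 2 l\right)$ ($Q{\left(l,N \right)} = l \left(1 + 2 l\right) l + N = l^{2} \left(1 + 2 l\right) + N = N + l^{2} \left(1 + 2 l\right)$)
$\frac{-31 - 494}{-91 + Q{\left(-3,17 \right)}} = \frac{-31 - 494}{-91 + \left(17 + \left(-3\right)^{2} \left(1 + 2 \left(-3\right)\right)\right)} = - \frac{525}{-91 + \left(17 + 9 \left(1 - 6\right)\right)} = - \frac{525}{-91 + \left(17 + 9 \left(-5\right)\right)} = - \frac{525}{-91 + \left(17 - 45\right)} = - \frac{525}{-91 - 28} = - \frac{525}{-119} = \left(-525\right) \left(- \frac{1}{119}\right) = \frac{75}{17}$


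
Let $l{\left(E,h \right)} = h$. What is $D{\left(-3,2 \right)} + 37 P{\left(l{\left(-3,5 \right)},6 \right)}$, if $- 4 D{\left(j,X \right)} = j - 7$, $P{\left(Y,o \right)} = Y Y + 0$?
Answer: $\frac{1855}{2} \approx 927.5$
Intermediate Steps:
$P{\left(Y,o \right)} = Y^{2}$ ($P{\left(Y,o \right)} = Y^{2} + 0 = Y^{2}$)
$D{\left(j,X \right)} = \frac{7}{4} - \frac{j}{4}$ ($D{\left(j,X \right)} = - \frac{j - 7}{4} = - \frac{-7 + j}{4} = \frac{7}{4} - \frac{j}{4}$)
$D{\left(-3,2 \right)} + 37 P{\left(l{\left(-3,5 \right)},6 \right)} = \left(\frac{7}{4} - - \frac{3}{4}\right) + 37 \cdot 5^{2} = \left(\frac{7}{4} + \frac{3}{4}\right) + 37 \cdot 25 = \frac{5}{2} + 925 = \frac{1855}{2}$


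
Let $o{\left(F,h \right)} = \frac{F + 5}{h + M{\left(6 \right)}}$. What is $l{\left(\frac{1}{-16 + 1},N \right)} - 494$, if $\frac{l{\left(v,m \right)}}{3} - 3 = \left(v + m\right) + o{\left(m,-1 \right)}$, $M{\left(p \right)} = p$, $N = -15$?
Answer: $- \frac{2681}{5} \approx -536.2$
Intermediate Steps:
$o{\left(F,h \right)} = \frac{5 + F}{6 + h}$ ($o{\left(F,h \right)} = \frac{F + 5}{h + 6} = \frac{5 + F}{6 + h}$)
$l{\left(v,m \right)} = 12 + 3 v + \frac{18 m}{5}$ ($l{\left(v,m \right)} = 9 + 3 \left(\left(v + m\right) + \frac{5 + m}{6 - 1}\right) = 9 + 3 \left(\left(m + v\right) + \frac{5 + m}{5}\right) = 9 + 3 \left(\left(m + v\right) + \left(1 + \frac{m}{5}\right)\right) = 9 + 3 \left(1 + v + \frac{6 m}{5}\right) = 9 + \left(3 + 3 v + \frac{18 m}{5}\right) = 12 + 3 v + \frac{18 m}{5}$)
$l{\left(\frac{1}{-16 + 1},N \right)} - 494 = \left(12 + \frac{3}{-16 + 1} + \frac{18}{5} \left(-15\right)\right) - 494 = \left(12 + \frac{3}{-15} - 54\right) - 494 = \left(12 + 3 \left(- \frac{1}{15}\right) - 54\right) - 494 = \left(12 - \frac{1}{5} - 54\right) - 494 = - \frac{211}{5} - 494 = - \frac{2681}{5}$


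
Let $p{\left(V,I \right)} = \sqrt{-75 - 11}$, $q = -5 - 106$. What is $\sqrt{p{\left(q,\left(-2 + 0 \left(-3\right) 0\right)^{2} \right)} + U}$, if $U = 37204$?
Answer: $\sqrt{37204 + i \sqrt{86}} \approx 192.88 + 0.024 i$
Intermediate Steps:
$q = -111$
$p{\left(V,I \right)} = i \sqrt{86}$ ($p{\left(V,I \right)} = \sqrt{-86} = i \sqrt{86}$)
$\sqrt{p{\left(q,\left(-2 + 0 \left(-3\right) 0\right)^{2} \right)} + U} = \sqrt{i \sqrt{86} + 37204} = \sqrt{37204 + i \sqrt{86}}$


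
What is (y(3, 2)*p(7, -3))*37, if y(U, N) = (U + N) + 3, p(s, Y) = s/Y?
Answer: -2072/3 ≈ -690.67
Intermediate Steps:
y(U, N) = 3 + N + U (y(U, N) = (N + U) + 3 = 3 + N + U)
(y(3, 2)*p(7, -3))*37 = ((3 + 2 + 3)*(7/(-3)))*37 = (8*(7*(-⅓)))*37 = (8*(-7/3))*37 = -56/3*37 = -2072/3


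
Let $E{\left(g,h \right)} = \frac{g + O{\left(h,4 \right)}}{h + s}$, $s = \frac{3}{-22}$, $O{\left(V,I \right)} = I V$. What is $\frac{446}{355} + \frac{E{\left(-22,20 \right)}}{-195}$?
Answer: $\frac{7510582}{6050265} \approx 1.2414$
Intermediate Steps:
$s = - \frac{3}{22}$ ($s = 3 \left(- \frac{1}{22}\right) = - \frac{3}{22} \approx -0.13636$)
$E{\left(g,h \right)} = \frac{g + 4 h}{- \frac{3}{22} + h}$ ($E{\left(g,h \right)} = \frac{g + 4 h}{h - \frac{3}{22}} = \frac{g + 4 h}{- \frac{3}{22} + h}$)
$\frac{446}{355} + \frac{E{\left(-22,20 \right)}}{-195} = \frac{446}{355} + \frac{22 \frac{1}{-3 + 22 \cdot 20} \left(-22 + 4 \cdot 20\right)}{-195} = 446 \cdot \frac{1}{355} + \frac{22 \left(-22 + 80\right)}{-3 + 440} \left(- \frac{1}{195}\right) = \frac{446}{355} + 22 \cdot \frac{1}{437} \cdot 58 \left(- \frac{1}{195}\right) = \frac{446}{355} + \frac{1276}{437} \left(- \frac{1}{195}\right) = \frac{446}{355} - \frac{1276}{85215} = \frac{7510582}{6050265}$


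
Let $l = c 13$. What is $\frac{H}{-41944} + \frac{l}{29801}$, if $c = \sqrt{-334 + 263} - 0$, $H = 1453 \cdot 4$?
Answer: $- \frac{1453}{10486} + \frac{13 i \sqrt{71}}{29801} \approx -0.13857 + 0.0036757 i$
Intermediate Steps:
$H = 5812$
$c = i \sqrt{71}$ ($c = \sqrt{-71} + 0 = i \sqrt{71} + 0 = i \sqrt{71} \approx 8.4261 i$)
$l = 13 i \sqrt{71}$ ($l = i \sqrt{71} \cdot 13 = 13 i \sqrt{71} \approx 109.54 i$)
$\frac{H}{-41944} + \frac{l}{29801} = \frac{5812}{-41944} + \frac{13 i \sqrt{71}}{29801} = 5812 \left(- \frac{1}{41944}\right) + 13 i \sqrt{71} \cdot \frac{1}{29801} = - \frac{1453}{10486} + \frac{13 i \sqrt{71}}{29801}$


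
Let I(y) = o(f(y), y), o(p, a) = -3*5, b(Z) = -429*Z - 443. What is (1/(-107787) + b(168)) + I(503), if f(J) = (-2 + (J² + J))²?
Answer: -7817791111/107787 ≈ -72530.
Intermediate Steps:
b(Z) = -443 - 429*Z
f(J) = (-2 + J + J²)² (f(J) = (-2 + (J + J²))² = (-2 + J + J²)²)
o(p, a) = -15
I(y) = -15
(1/(-107787) + b(168)) + I(503) = (1/(-107787) + (-443 - 429*168)) - 15 = (-1/107787 + (-443 - 72072)) - 15 = (-1/107787 - 72515) - 15 = -7816174306/107787 - 15 = -7817791111/107787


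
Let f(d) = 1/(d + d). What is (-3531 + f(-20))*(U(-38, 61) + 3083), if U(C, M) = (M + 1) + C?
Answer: -438835787/40 ≈ -1.0971e+7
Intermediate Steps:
U(C, M) = 1 + C + M (U(C, M) = (1 + M) + C = 1 + C + M)
f(d) = 1/(2*d)
(-3531 + f(-20))*(U(-38, 61) + 3083) = (-3531 + (½)/(-20))*((1 - 38 + 61) + 3083) = (-3531 + (½)*(-1/20))*(24 + 3083) = (-3531 - 1/40)*3107 = -141241/40*3107 = -438835787/40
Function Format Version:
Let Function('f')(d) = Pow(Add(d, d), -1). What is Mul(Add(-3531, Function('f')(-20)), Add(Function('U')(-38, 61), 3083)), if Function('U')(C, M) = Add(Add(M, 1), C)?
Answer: Rational(-438835787, 40) ≈ -1.0971e+7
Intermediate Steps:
Function('U')(C, M) = Add(1, C, M) (Function('U')(C, M) = Add(Add(1, M), C) = Add(1, C, M))
Function('f')(d) = Mul(Rational(1, 2), Pow(d, -1)) (Function('f')(d) = Pow(Mul(2, d), -1) = Mul(Rational(1, 2), Pow(d, -1)))
Mul(Add(-3531, Function('f')(-20)), Add(Function('U')(-38, 61), 3083)) = Mul(Add(-3531, Mul(Rational(1, 2), Pow(-20, -1))), Add(Add(1, -38, 61), 3083)) = Mul(Add(-3531, Mul(Rational(1, 2), Rational(-1, 20))), Add(24, 3083)) = Mul(Add(-3531, Rational(-1, 40)), 3107) = Mul(Rational(-141241, 40), 3107) = Rational(-438835787, 40)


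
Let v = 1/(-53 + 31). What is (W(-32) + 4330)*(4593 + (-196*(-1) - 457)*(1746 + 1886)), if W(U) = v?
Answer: -89863434981/22 ≈ -4.0847e+9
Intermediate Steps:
v = -1/22 (v = 1/(-22) = -1/22 ≈ -0.045455)
W(U) = -1/22
(W(-32) + 4330)*(4593 + (-196*(-1) - 457)*(1746 + 1886)) = (-1/22 + 4330)*(4593 + (-196*(-1) - 457)*(1746 + 1886)) = 95259*(4593 + (196 - 457)*3632)/22 = 95259*(4593 - 261*3632)/22 = 95259*(4593 - 947952)/22 = (95259/22)*(-943359) = -89863434981/22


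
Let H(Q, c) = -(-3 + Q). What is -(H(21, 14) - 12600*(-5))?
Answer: -62982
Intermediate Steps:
H(Q, c) = 3 - Q
-(H(21, 14) - 12600*(-5)) = -((3 - 1*21) - 12600*(-5)) = -((3 - 21) - 350*(-180)) = -(-18 + 63000) = -1*62982 = -62982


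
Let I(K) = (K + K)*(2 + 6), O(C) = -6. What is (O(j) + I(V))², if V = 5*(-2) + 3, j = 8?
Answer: 13924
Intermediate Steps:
V = -7 (V = -10 + 3 = -7)
I(K) = 16*K (I(K) = (2*K)*8 = 16*K)
(O(j) + I(V))² = (-6 + 16*(-7))² = (-6 - 112)² = (-118)² = 13924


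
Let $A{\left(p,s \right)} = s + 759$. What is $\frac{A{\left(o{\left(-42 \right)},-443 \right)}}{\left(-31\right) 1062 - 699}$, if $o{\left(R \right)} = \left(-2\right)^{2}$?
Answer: $- \frac{316}{33621} \approx -0.0093989$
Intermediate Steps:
$o{\left(R \right)} = 4$
$A{\left(p,s \right)} = 759 + s$
$\frac{A{\left(o{\left(-42 \right)},-443 \right)}}{\left(-31\right) 1062 - 699} = \frac{759 - 443}{\left(-31\right) 1062 - 699} = \frac{316}{-32922 - 699} = \frac{316}{-33621} = 316 \left(- \frac{1}{33621}\right) = - \frac{316}{33621}$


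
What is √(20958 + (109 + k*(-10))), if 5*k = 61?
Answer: √20945 ≈ 144.72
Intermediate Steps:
k = 61/5 (k = (⅕)*61 = 61/5 ≈ 12.200)
√(20958 + (109 + k*(-10))) = √(20958 + (109 + (61/5)*(-10))) = √(20958 + (109 - 122)) = √(20958 - 13) = √20945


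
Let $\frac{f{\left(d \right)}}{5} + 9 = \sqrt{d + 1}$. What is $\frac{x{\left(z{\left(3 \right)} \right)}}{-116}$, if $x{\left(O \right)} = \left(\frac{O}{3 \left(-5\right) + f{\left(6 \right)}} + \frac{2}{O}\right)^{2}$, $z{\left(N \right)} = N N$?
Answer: $- \frac{204331}{4408838100} + \frac{199 \sqrt{7}}{13607525} \approx -7.6536 \cdot 10^{-6}$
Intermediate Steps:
$f{\left(d \right)} = -45 + 5 \sqrt{1 + d}$ ($f{\left(d \right)} = -45 + 5 \sqrt{d + 1} = -45 + 5 \sqrt{1 + d}$)
$z{\left(N \right)} = N^{2}$
$x{\left(O \right)} = \left(\frac{2}{O} + \frac{O}{-60 + 5 \sqrt{7}}\right)^{2}$ ($x{\left(O \right)} = \left(\frac{O}{3 \left(-5\right) - \left(45 - 5 \sqrt{1 + 6}\right)} + \frac{2}{O}\right)^{2} = \left(\frac{O}{-15 - \left(45 - 5 \sqrt{7}\right)} + \frac{2}{O}\right)^{2} = \left(\frac{O}{-60 + 5 \sqrt{7}} + \frac{2}{O}\right)^{2} = \left(\frac{2}{O} + \frac{O}{-60 + 5 \sqrt{7}}\right)^{2}$)
$\frac{x{\left(z{\left(3 \right)} \right)}}{-116} = \frac{\frac{1}{25} \cdot \frac{1}{81} \frac{1}{\left(12 - \sqrt{7}\right)^{2}} \left(120 - \left(3^{2}\right)^{2} - 10 \sqrt{7}\right)^{2}}{-116} = \frac{\left(120 - 9^{2} - 10 \sqrt{7}\right)^{2}}{25 \cdot 81 \left(12 - \sqrt{7}\right)^{2}} \left(- \frac{1}{116}\right) = \frac{1}{25} \cdot \frac{1}{81} \frac{1}{\left(12 - \sqrt{7}\right)^{2}} \left(120 - 81 - 10 \sqrt{7}\right)^{2} \left(- \frac{1}{116}\right) = \frac{1}{25} \cdot \frac{1}{81} \frac{1}{\left(12 - \sqrt{7}\right)^{2}} \left(39 - 10 \sqrt{7}\right)^{2} \left(- \frac{1}{116}\right) = \frac{\left(39 - 10 \sqrt{7}\right)^{2}}{2025 \left(12 - \sqrt{7}\right)^{2}} \left(- \frac{1}{116}\right) = - \frac{\left(39 - 10 \sqrt{7}\right)^{2}}{234900 \left(12 - \sqrt{7}\right)^{2}}$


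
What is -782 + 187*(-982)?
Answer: -184416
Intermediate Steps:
-782 + 187*(-982) = -782 - 183634 = -184416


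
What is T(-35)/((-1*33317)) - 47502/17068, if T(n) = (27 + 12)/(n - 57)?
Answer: -36400188669/13079054788 ≈ -2.7831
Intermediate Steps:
T(n) = 39/(-57 + n)
T(-35)/((-1*33317)) - 47502/17068 = (39/(-57 - 35))/((-1*33317)) - 47502/17068 = (39/(-92))/(-33317) - 47502*1/17068 = (39*(-1/92))*(-1/33317) - 23751/8534 = -39/92*(-1/33317) - 23751/8534 = 39/3065164 - 23751/8534 = -36400188669/13079054788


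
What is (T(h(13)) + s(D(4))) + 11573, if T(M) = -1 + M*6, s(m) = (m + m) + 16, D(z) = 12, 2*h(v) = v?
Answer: 11651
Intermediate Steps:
h(v) = v/2
s(m) = 16 + 2*m (s(m) = 2*m + 16 = 16 + 2*m)
T(M) = -1 + 6*M
(T(h(13)) + s(D(4))) + 11573 = ((-1 + 6*((1/2)*13)) + (16 + 2*12)) + 11573 = ((-1 + 6*(13/2)) + (16 + 24)) + 11573 = ((-1 + 39) + 40) + 11573 = (38 + 40) + 11573 = 78 + 11573 = 11651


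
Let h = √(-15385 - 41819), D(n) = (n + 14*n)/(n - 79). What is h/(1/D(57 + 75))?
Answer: 11880*I*√1589/53 ≈ 8935.2*I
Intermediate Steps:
D(n) = 15*n/(-79 + n) (D(n) = (15*n)/(-79 + n) = 15*n/(-79 + n))
h = 6*I*√1589 (h = √(-57204) = 6*I*√1589 ≈ 239.17*I)
h/(1/D(57 + 75)) = (6*I*√1589)/(1/(15*(57 + 75)/(-79 + (57 + 75)))) = (6*I*√1589)/(1/(15*132/(-79 + 132))) = (6*I*√1589)/(1/(15*132/53)) = (6*I*√1589)/(1/(15*132*(1/53))) = (6*I*√1589)/(1/(1980/53)) = (6*I*√1589)/(53/1980) = (6*I*√1589)*(1980/53) = 11880*I*√1589/53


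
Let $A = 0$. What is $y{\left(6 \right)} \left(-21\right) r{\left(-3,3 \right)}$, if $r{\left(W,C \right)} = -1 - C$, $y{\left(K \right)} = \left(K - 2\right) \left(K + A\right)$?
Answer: $2016$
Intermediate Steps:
$y{\left(K \right)} = K \left(-2 + K\right)$ ($y{\left(K \right)} = \left(K - 2\right) \left(K + 0\right) = \left(-2 + K\right) K = K \left(-2 + K\right)$)
$y{\left(6 \right)} \left(-21\right) r{\left(-3,3 \right)} = 6 \left(-2 + 6\right) \left(-21\right) \left(-1 - 3\right) = 6 \cdot 4 \left(-21\right) \left(-1 - 3\right) = 24 \left(-21\right) \left(-4\right) = \left(-504\right) \left(-4\right) = 2016$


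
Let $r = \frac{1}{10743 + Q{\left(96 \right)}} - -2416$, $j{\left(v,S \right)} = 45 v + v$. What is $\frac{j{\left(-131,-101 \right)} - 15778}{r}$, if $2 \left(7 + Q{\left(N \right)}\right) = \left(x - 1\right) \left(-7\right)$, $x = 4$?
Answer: $- \frac{77952934}{8637603} \approx -9.0248$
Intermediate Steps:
$j{\left(v,S \right)} = 46 v$
$Q{\left(N \right)} = - \frac{35}{2}$ ($Q{\left(N \right)} = -7 + \frac{\left(4 - 1\right) \left(-7\right)}{2} = -7 + \frac{3 \left(-7\right)}{2} = -7 + \frac{1}{2} \left(-21\right) = -7 - \frac{21}{2} = - \frac{35}{2}$)
$r = \frac{51825618}{21451}$ ($r = \frac{1}{10743 - \frac{35}{2}} - -2416 = \frac{1}{\frac{21451}{2}} + 2416 = \frac{2}{21451} + 2416 = \frac{51825618}{21451} \approx 2416.0$)
$\frac{j{\left(-131,-101 \right)} - 15778}{r} = \frac{46 \left(-131\right) - 15778}{\frac{51825618}{21451}} = \left(-6026 - 15778\right) \frac{21451}{51825618} = \left(-21804\right) \frac{21451}{51825618} = - \frac{77952934}{8637603}$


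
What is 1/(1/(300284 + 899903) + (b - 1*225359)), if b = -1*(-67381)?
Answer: -1200187/189603141885 ≈ -6.3300e-6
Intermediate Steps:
b = 67381
1/(1/(300284 + 899903) + (b - 1*225359)) = 1/(1/(300284 + 899903) + (67381 - 1*225359)) = 1/(1/1200187 + (67381 - 225359)) = 1/(1/1200187 - 157978) = 1/(-189603141885/1200187) = -1200187/189603141885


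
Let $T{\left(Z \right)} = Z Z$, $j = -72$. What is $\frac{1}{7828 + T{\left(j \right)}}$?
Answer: $\frac{1}{13012} \approx 7.6852 \cdot 10^{-5}$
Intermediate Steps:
$T{\left(Z \right)} = Z^{2}$
$\frac{1}{7828 + T{\left(j \right)}} = \frac{1}{7828 + \left(-72\right)^{2}} = \frac{1}{7828 + 5184} = \frac{1}{13012}$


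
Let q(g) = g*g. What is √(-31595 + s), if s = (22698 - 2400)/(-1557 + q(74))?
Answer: I*√485174186933/3919 ≈ 177.74*I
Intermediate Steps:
q(g) = g²
s = 20298/3919 (s = (22698 - 2400)/(-1557 + 74²) = 20298/(-1557 + 5476) = 20298/3919 ≈ 5.1794)
√(-31595 + s) = √(-31595 + 20298/3919) = √(-123800507/3919) = I*√485174186933/3919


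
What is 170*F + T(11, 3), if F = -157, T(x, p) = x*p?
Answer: -26657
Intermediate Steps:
T(x, p) = p*x
170*F + T(11, 3) = 170*(-157) + 3*11 = -26690 + 33 = -26657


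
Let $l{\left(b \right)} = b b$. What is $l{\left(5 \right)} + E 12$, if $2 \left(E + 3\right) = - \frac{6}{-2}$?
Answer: $7$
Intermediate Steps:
$E = - \frac{3}{2}$ ($E = -3 + \frac{\left(-6\right) \frac{1}{-2}}{2} = -3 + \frac{\left(-6\right) \left(- \frac{1}{2}\right)}{2} = -3 + \frac{1}{2} \cdot 3 = -3 + \frac{3}{2} = - \frac{3}{2} \approx -1.5$)
$l{\left(b \right)} = b^{2}$
$l{\left(5 \right)} + E 12 = 5^{2} - 18 = 25 - 18 = 7$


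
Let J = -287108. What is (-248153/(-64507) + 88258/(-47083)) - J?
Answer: 872005550548641/3037183081 ≈ 2.8711e+5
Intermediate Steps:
(-248153/(-64507) + 88258/(-47083)) - J = (-248153/(-64507) + 88258/(-47083)) - 1*(-287108) = (-248153*(-1/64507) + 88258*(-1/47083)) + 287108 = (248153/64507 - 88258/47083) + 287108 = 5990528893/3037183081 + 287108 = 872005550548641/3037183081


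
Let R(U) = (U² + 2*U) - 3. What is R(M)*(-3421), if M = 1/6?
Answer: 324995/36 ≈ 9027.6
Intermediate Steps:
M = ⅙ ≈ 0.16667
R(U) = -3 + U² + 2*U
R(M)*(-3421) = (-3 + (⅙)² + 2*(⅙))*(-3421) = (-3 + 1/36 + ⅓)*(-3421) = -95/36*(-3421) = 324995/36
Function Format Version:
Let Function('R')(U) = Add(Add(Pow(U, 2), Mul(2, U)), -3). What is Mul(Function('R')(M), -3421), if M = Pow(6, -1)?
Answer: Rational(324995, 36) ≈ 9027.6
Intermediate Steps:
M = Rational(1, 6) ≈ 0.16667
Function('R')(U) = Add(-3, Pow(U, 2), Mul(2, U))
Mul(Function('R')(M), -3421) = Mul(Add(-3, Pow(Rational(1, 6), 2), Mul(2, Rational(1, 6))), -3421) = Mul(Add(-3, Rational(1, 36), Rational(1, 3)), -3421) = Mul(Rational(-95, 36), -3421) = Rational(324995, 36)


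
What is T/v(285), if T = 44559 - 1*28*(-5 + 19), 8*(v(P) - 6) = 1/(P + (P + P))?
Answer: 302102280/41041 ≈ 7361.0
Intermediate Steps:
v(P) = 6 + 1/(24*P) (v(P) = 6 + 1/(8*(P + (P + P))) = 6 + 1/(8*(P + 2*P)) = 6 + 1/(8*((3*P))) = 6 + (1/(3*P))/8 = 6 + 1/(24*P))
T = 44167 (T = 44559 - 28*14 = 44559 - 1*392 = 44559 - 392 = 44167)
T/v(285) = 44167/(6 + (1/24)/285) = 44167/(6 + (1/24)*(1/285)) = 44167/(6 + 1/6840) = 44167/(41041/6840) = 44167*(6840/41041) = 302102280/41041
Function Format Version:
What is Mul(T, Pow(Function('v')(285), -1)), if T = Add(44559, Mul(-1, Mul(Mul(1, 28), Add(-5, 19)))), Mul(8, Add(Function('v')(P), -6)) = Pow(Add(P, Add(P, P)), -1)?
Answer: Rational(302102280, 41041) ≈ 7361.0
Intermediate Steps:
Function('v')(P) = Add(6, Mul(Rational(1, 24), Pow(P, -1))) (Function('v')(P) = Add(6, Mul(Rational(1, 8), Pow(Add(P, Add(P, P)), -1))) = Add(6, Mul(Rational(1, 8), Pow(Add(P, Mul(2, P)), -1))) = Add(6, Mul(Rational(1, 8), Pow(Mul(3, P), -1))) = Add(6, Mul(Rational(1, 8), Mul(Rational(1, 3), Pow(P, -1)))) = Add(6, Mul(Rational(1, 24), Pow(P, -1))))
T = 44167 (T = Add(44559, Mul(-1, Mul(28, 14))) = Add(44559, Mul(-1, 392)) = Add(44559, -392) = 44167)
Mul(T, Pow(Function('v')(285), -1)) = Mul(44167, Pow(Add(6, Mul(Rational(1, 24), Pow(285, -1))), -1)) = Mul(44167, Pow(Add(6, Mul(Rational(1, 24), Rational(1, 285))), -1)) = Mul(44167, Pow(Add(6, Rational(1, 6840)), -1)) = Mul(44167, Pow(Rational(41041, 6840), -1)) = Mul(44167, Rational(6840, 41041)) = Rational(302102280, 41041)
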